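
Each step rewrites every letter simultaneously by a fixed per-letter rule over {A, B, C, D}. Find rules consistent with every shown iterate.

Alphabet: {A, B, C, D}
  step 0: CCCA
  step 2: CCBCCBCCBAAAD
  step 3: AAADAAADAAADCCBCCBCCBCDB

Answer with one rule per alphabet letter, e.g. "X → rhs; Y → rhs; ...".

A->CCB, B->AD, C->A, D->CDB

  step 2 ⇒ step 3: CCBCCBCCBAAAD ⇒ A·A·AD·A·A·AD·A·A·AD·CCB·CCB·CCB·CDB
    A ↦ CCB
    B ↦ AD
    C ↦ A
    D ↦ CDB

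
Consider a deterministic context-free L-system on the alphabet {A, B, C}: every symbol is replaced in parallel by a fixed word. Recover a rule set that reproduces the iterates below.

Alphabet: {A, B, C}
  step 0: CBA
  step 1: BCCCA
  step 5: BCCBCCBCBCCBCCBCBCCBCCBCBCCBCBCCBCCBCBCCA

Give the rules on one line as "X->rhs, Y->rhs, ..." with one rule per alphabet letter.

A->CA, B->C, C->BC

  step 0 ⇒ step 1: CBA ⇒ BC·C·CA
    A ↦ CA
    B ↦ C
    C ↦ BC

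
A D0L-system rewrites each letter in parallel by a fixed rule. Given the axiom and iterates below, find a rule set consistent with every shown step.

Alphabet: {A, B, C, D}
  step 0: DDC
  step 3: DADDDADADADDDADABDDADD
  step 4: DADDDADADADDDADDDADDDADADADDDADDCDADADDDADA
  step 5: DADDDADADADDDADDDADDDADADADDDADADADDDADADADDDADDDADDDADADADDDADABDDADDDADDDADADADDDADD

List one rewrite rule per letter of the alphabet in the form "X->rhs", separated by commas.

  step 4 ⇒ step 5: DADDDADADADDDADDDADDDADADADDDADDCDADADDDADA ⇒ DA·DD·DA·DA·DA·DD·DA·DD·DA·DD·DA·DA·DA·DD·DA·DA·DA·DD·DA·DA·DA·DD·DA·DD·DA·DD·DA·DA·DA·DD·DA·DA·BD·DA·DD·DA·DD·DA·DA·DA·DD·DA·DD
    A ↦ DD
    C ↦ BD
    D ↦ DA
  step 3 ⇒ step 4: DADDDADADADDDADABDDADD ⇒ DA·DD·DA·DA·DA·DD·DA·DD·DA·DD·DA·DA·DA·DD·DA·DD·C·DA·DA·DD·DA·DA
    B ↦ C

A->DD, B->C, C->BD, D->DA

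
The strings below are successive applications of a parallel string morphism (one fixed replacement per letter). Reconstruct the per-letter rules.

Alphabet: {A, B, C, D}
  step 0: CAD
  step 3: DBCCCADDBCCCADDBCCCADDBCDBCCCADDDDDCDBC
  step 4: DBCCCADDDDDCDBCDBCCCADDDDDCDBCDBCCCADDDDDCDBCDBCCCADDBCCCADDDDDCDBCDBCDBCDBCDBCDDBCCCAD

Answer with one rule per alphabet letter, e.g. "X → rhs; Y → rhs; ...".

  step 3 ⇒ step 4: DBCCCADDBCCCADDBCCCADDBCDBCCCADDDDDCDBC ⇒ DBC·CCA·D·D·D·DDC·DBC·DBC·CCA·D·D·D·DDC·DBC·DBC·CCA·D·D·D·DDC·DBC·DBC·CCA·D·DBC·CCA·D·D·D·DDC·DBC·DBC·DBC·DBC·DBC·D·DBC·CCA·D
    A ↦ DDC
    B ↦ CCA
    C ↦ D
    D ↦ DBC

A->DDC, B->CCA, C->D, D->DBC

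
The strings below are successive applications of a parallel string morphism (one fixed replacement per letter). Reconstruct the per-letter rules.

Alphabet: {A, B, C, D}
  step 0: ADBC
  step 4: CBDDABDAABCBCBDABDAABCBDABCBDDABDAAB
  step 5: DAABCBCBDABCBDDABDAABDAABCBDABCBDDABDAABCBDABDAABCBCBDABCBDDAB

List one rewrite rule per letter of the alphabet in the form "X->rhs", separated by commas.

A->D, B->AB, C->DA, D->CB

  step 4 ⇒ step 5: CBDDABDAABCBCBDABDAABCBDABCBDDABDAAB ⇒ DA·AB·CB·CB·D·AB·CB·D·D·AB·DA·AB·DA·AB·CB·D·AB·CB·D·D·AB·DA·AB·CB·D·AB·DA·AB·CB·CB·D·AB·CB·D·D·AB
    A ↦ D
    B ↦ AB
    C ↦ DA
    D ↦ CB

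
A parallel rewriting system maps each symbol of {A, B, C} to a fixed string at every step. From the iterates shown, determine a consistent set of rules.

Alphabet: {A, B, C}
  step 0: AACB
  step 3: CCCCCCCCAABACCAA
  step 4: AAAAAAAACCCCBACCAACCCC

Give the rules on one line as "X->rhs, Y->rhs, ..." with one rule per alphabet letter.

A->CC, B->BA, C->A

  step 3 ⇒ step 4: CCCCCCCCAABACCAA ⇒ A·A·A·A·A·A·A·A·CC·CC·BA·CC·A·A·CC·CC
    A ↦ CC
    B ↦ BA
    C ↦ A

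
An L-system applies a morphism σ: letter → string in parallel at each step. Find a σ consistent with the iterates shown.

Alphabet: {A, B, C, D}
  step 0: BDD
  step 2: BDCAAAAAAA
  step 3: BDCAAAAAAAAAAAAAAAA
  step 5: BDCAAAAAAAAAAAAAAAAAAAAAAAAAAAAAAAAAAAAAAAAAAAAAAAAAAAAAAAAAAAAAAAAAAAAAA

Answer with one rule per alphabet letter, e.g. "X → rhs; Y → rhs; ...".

A->AA, B->BD, C->A, D->CA

  step 2 ⇒ step 3: BDCAAAAAAA ⇒ BD·CA·A·AA·AA·AA·AA·AA·AA·AA
    A ↦ AA
    B ↦ BD
    C ↦ A
    D ↦ CA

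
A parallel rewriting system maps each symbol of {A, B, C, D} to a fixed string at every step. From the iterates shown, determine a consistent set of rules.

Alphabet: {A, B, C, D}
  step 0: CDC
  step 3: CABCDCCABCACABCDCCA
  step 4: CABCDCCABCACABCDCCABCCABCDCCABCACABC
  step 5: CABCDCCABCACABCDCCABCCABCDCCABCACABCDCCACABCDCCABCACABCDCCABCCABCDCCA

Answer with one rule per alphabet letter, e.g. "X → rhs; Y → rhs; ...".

A->BC, B->DC, C->CA, D->B

  step 4 ⇒ step 5: CABCDCCABCACABCDCCABCCABCDCCABCACABC ⇒ CA·BC·DC·CA·B·CA·CA·BC·DC·CA·BC·CA·BC·DC·CA·B·CA·CA·BC·DC·CA·CA·BC·DC·CA·B·CA·CA·BC·DC·CA·BC·CA·BC·DC·CA
    A ↦ BC
    B ↦ DC
    C ↦ CA
    D ↦ B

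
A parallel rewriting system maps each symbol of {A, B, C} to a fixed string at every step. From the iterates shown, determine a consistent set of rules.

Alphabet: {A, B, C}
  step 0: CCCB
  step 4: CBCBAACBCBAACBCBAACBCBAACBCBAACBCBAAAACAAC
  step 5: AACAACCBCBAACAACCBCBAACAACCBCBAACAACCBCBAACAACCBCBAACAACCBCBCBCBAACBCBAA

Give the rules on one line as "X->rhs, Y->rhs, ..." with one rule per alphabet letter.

  step 4 ⇒ step 5: CBCBAACBCBAACBCBAACBCBAACBCBAACBCBAAAACAAC ⇒ AA·C·AA·C·CB·CB·AA·C·AA·C·CB·CB·AA·C·AA·C·CB·CB·AA·C·AA·C·CB·CB·AA·C·AA·C·CB·CB·AA·C·AA·C·CB·CB·CB·CB·AA·CB·CB·AA
    A ↦ CB
    B ↦ C
    C ↦ AA

A->CB, B->C, C->AA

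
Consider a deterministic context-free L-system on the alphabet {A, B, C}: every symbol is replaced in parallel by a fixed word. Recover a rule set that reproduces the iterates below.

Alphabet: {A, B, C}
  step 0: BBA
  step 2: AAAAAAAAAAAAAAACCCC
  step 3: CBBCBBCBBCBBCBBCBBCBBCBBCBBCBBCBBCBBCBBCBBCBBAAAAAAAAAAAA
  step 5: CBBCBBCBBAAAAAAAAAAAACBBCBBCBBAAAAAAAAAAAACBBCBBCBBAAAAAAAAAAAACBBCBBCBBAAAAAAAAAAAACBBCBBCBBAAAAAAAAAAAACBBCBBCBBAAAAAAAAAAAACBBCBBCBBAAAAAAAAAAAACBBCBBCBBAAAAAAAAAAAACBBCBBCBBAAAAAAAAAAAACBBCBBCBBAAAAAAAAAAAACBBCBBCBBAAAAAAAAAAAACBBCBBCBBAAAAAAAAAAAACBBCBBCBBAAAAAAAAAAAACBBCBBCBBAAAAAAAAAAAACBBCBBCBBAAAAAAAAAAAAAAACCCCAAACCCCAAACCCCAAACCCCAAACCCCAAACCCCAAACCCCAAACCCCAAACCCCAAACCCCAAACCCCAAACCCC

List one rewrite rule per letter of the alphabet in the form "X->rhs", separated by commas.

A->CBB, B->CC, C->AAA

  step 2 ⇒ step 3: AAAAAAAAAAAAAAACCCC ⇒ CBB·CBB·CBB·CBB·CBB·CBB·CBB·CBB·CBB·CBB·CBB·CBB·CBB·CBB·CBB·AAA·AAA·AAA·AAA
    A ↦ CBB
    C ↦ AAA
    B ↦ CC  (constrained at step 0)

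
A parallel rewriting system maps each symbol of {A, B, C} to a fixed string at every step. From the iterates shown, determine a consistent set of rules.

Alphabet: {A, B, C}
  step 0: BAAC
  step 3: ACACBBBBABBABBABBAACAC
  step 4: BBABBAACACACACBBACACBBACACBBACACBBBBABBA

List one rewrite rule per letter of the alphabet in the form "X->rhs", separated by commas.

A->BB, B->AC, C->A

  step 3 ⇒ step 4: ACACBBBBABBABBABBAACAC ⇒ BB·A·BB·A·AC·AC·AC·AC·BB·AC·AC·BB·AC·AC·BB·AC·AC·BB·BB·A·BB·A
    A ↦ BB
    B ↦ AC
    C ↦ A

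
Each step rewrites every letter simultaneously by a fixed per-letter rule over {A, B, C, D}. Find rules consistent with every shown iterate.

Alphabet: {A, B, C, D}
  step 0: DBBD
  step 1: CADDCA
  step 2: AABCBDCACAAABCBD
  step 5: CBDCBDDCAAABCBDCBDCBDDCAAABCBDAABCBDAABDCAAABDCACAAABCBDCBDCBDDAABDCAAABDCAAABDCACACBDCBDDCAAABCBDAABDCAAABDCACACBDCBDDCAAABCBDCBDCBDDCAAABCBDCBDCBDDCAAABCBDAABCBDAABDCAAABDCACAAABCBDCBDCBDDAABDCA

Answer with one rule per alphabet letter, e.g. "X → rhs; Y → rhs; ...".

A->CBD, B->D, C->AAB, D->CA

  step 1 ⇒ step 2: CADDCA ⇒ AAB·CBD·CA·CA·AAB·CBD
    A ↦ CBD
    C ↦ AAB
    D ↦ CA
  step 0 ⇒ step 1: DBBD ⇒ CA·D·D·CA
    B ↦ D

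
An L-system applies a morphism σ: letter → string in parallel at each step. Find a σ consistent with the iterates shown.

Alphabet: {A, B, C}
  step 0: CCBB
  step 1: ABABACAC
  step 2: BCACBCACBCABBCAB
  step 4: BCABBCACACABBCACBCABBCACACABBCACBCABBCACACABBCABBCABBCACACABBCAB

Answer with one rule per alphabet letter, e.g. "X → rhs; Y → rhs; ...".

A->BC, B->AC, C->AB

  step 1 ⇒ step 2: ABABACAC ⇒ BC·AC·BC·AC·BC·AB·BC·AB
    A ↦ BC
    B ↦ AC
    C ↦ AB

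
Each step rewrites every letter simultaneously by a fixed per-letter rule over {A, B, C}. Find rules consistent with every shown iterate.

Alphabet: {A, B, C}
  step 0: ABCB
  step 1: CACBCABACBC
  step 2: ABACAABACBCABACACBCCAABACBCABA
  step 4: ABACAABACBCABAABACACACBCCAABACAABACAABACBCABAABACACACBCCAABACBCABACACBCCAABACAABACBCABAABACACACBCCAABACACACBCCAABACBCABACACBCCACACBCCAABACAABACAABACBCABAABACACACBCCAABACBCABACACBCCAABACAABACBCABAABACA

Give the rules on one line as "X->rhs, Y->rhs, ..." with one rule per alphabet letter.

  step 1 ⇒ step 2: CACBCABACBC ⇒ ABA·CA·ABA·CBC·ABA·CA·CBC·CA·ABA·CBC·ABA
    A ↦ CA
    B ↦ CBC
    C ↦ ABA

A->CA, B->CBC, C->ABA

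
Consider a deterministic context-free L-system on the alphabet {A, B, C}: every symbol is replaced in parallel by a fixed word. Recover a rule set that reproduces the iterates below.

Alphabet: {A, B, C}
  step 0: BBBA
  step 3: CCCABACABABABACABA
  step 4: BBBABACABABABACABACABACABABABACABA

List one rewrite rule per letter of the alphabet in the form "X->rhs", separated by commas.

A->ABA, B->C, C->B

  step 3 ⇒ step 4: CCCABACABABABACABA ⇒ B·B·B·ABA·C·ABA·B·ABA·C·ABA·C·ABA·C·ABA·B·ABA·C·ABA
    A ↦ ABA
    B ↦ C
    C ↦ B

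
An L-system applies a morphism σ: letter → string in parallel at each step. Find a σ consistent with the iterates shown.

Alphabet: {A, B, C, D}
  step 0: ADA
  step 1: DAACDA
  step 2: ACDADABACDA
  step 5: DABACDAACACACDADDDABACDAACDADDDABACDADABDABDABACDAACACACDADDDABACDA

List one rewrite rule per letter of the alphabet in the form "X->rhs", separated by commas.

  step 1 ⇒ step 2: DAACDA ⇒ AC·DA·DA·B·AC·DA
    A ↦ DA
    C ↦ B
    D ↦ AC
    B ↦ DD  (constrained at step 2)

A->DA, B->DD, C->B, D->AC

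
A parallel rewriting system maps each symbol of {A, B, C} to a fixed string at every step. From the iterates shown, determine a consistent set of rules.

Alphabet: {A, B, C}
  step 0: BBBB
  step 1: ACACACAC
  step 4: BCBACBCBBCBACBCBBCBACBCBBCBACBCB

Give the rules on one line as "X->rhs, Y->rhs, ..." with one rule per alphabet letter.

A->BC, B->AC, C->B

  step 0 ⇒ step 1: BBBB ⇒ AC·AC·AC·AC
    B ↦ AC
    A ↦ BC  (constrained at step 1)
    C ↦ B  (constrained at step 1)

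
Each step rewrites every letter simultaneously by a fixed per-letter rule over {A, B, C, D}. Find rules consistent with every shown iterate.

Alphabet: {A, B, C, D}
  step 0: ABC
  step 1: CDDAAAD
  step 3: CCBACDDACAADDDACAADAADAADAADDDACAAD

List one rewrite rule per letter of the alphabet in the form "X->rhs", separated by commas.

A->C, B->DDA, C->AAD, D->BAC

  step 0 ⇒ step 1: ABC ⇒ C·DDA·AAD
    A ↦ C
    B ↦ DDA
    C ↦ AAD
    D ↦ BAC  (constrained at step 1)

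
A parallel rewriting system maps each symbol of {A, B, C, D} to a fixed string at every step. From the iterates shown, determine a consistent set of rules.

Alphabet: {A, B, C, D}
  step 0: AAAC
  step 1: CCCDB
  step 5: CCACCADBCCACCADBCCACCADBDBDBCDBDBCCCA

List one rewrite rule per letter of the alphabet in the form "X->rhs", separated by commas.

  step 0 ⇒ step 1: AAAC ⇒ C·C·C·DB
    A ↦ C
    C ↦ DB
    B ↦ A  (constrained at step 1)
    D ↦ CC  (constrained at step 1)

A->C, B->A, C->DB, D->CC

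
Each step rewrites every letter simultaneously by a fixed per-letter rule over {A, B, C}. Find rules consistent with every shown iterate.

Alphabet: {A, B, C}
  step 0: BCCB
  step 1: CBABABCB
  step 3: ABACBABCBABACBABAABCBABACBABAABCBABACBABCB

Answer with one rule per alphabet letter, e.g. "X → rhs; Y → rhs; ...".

A->ABA, B->CB, C->AB

  step 0 ⇒ step 1: BCCB ⇒ CB·AB·AB·CB
    B ↦ CB
    C ↦ AB
    A ↦ ABA  (constrained at step 1)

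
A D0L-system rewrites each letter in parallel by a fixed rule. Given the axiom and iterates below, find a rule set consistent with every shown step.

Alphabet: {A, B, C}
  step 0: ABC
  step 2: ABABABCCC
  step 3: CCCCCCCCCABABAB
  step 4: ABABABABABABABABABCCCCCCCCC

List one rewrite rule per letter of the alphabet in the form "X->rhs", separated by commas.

  step 3 ⇒ step 4: CCCCCCCCCABABAB ⇒ AB·AB·AB·AB·AB·AB·AB·AB·AB·CC·C·CC·C·CC·C
    A ↦ CC
    B ↦ C
    C ↦ AB

A->CC, B->C, C->AB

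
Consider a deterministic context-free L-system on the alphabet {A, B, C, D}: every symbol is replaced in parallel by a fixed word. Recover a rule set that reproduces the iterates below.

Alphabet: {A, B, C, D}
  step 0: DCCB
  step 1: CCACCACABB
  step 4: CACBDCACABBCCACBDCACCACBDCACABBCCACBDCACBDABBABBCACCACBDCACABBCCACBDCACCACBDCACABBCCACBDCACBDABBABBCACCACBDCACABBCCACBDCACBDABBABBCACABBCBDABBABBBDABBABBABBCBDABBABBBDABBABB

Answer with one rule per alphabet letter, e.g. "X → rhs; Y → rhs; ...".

  step 0 ⇒ step 1: DCCB ⇒ C·CAC·CAC·ABB
    B ↦ ABB
    C ↦ CAC
    D ↦ C
    A ↦ BD  (constrained at step 1)

A->BD, B->ABB, C->CAC, D->C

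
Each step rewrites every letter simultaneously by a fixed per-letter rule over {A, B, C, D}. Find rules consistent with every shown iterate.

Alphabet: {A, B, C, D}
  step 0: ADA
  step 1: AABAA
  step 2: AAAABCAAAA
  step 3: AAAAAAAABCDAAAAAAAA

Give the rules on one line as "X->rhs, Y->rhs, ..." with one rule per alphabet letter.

A->AA, B->BC, C->D, D->B

  step 2 ⇒ step 3: AAAABCAAAA ⇒ AA·AA·AA·AA·BC·D·AA·AA·AA·AA
    A ↦ AA
    B ↦ BC
    C ↦ D
  step 0 ⇒ step 1: ADA ⇒ AA·B·AA
    D ↦ B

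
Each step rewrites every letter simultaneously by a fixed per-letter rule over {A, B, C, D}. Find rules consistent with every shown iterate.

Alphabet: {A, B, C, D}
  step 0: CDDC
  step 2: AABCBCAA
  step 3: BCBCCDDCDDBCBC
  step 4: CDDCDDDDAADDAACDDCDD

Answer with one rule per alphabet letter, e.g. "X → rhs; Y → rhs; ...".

  step 3 ⇒ step 4: BCBCCDDCDDBCBC ⇒ C·DD·C·DD·DD·A·A·DD·A·A·C·DD·C·DD
    B ↦ C
    C ↦ DD
    D ↦ A
  step 2 ⇒ step 3: AABCBCAA ⇒ BC·BC·C·DD·C·DD·BC·BC
    A ↦ BC

A->BC, B->C, C->DD, D->A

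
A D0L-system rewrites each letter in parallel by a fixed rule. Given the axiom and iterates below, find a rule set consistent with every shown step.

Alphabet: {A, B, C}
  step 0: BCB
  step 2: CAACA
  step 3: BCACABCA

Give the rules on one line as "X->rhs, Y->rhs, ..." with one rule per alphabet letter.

  step 2 ⇒ step 3: CAACA ⇒ B·CA·CA·B·CA
    A ↦ CA
    C ↦ B
    B ↦ A  (constrained at step 0)

A->CA, B->A, C->B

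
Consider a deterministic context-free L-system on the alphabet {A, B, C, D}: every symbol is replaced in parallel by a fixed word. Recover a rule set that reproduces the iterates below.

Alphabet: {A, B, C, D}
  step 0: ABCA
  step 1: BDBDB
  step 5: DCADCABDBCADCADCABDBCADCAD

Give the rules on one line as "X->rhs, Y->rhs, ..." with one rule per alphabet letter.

A->B, B->D, C->BD, D->CA

  step 0 ⇒ step 1: ABCA ⇒ B·D·BD·B
    A ↦ B
    B ↦ D
    C ↦ BD
    D ↦ CA  (constrained at step 1)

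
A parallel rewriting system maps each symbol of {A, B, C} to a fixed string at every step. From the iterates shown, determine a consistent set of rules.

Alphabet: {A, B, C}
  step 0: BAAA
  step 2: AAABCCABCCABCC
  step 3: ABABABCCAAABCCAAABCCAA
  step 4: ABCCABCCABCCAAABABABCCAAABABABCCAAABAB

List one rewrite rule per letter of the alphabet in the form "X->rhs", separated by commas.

A->AB, B->CC, C->A

  step 3 ⇒ step 4: ABABABCCAAABCCAAABCCAA ⇒ AB·CC·AB·CC·AB·CC·A·A·AB·AB·AB·CC·A·A·AB·AB·AB·CC·A·A·AB·AB
    A ↦ AB
    B ↦ CC
    C ↦ A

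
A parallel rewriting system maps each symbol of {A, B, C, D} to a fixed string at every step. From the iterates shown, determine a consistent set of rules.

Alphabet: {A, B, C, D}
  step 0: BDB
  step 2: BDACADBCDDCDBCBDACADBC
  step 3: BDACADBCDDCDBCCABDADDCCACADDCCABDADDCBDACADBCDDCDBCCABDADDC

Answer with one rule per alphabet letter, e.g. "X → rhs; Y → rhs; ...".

A->DBC, B->BDA, C->DDC, D->CA

  step 2 ⇒ step 3: BDACADBCDDCDBCBDACADBC ⇒ BDA·CA·DBC·DDC·DBC·CA·BDA·DDC·CA·CA·DDC·CA·BDA·DDC·BDA·CA·DBC·DDC·DBC·CA·BDA·DDC
    A ↦ DBC
    B ↦ BDA
    C ↦ DDC
    D ↦ CA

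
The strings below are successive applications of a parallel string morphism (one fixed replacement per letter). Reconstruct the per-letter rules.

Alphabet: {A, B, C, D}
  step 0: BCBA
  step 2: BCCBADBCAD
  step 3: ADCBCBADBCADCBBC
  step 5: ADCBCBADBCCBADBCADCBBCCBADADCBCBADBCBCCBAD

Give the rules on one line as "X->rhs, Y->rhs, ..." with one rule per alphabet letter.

A->B, B->AD, C->CB, D->C

  step 2 ⇒ step 3: BCCBADBCAD ⇒ AD·CB·CB·AD·B·C·AD·CB·B·C
    A ↦ B
    B ↦ AD
    C ↦ CB
    D ↦ C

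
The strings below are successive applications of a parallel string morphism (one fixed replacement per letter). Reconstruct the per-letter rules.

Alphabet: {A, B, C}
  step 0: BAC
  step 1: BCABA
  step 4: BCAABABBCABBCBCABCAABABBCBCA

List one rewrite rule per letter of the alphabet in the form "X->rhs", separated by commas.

A->AB, B->BC, C->A

  step 0 ⇒ step 1: BAC ⇒ BC·AB·A
    A ↦ AB
    B ↦ BC
    C ↦ A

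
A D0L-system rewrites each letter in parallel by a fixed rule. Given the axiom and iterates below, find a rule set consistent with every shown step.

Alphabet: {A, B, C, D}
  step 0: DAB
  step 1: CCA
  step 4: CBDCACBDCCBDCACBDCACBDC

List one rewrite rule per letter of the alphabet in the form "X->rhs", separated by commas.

A->C, B->A, C->BDC, D->C

  step 0 ⇒ step 1: DAB ⇒ C·C·A
    A ↦ C
    B ↦ A
    D ↦ C
    C ↦ BDC  (constrained at step 1)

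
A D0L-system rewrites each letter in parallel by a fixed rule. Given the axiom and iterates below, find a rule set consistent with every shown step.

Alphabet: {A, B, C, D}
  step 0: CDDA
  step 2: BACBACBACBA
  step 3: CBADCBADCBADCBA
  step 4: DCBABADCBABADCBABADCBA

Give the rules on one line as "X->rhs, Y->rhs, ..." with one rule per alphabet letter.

A->BA, B->C, C->D, D->BA

  step 3 ⇒ step 4: CBADCBADCBADCBA ⇒ D·C·BA·BA·D·C·BA·BA·D·C·BA·BA·D·C·BA
    A ↦ BA
    B ↦ C
    C ↦ D
    D ↦ BA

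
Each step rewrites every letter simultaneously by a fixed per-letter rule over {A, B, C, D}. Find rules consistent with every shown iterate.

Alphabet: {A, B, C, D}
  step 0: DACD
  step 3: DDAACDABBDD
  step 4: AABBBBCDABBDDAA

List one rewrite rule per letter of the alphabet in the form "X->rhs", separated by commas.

A->BB, B->D, C->CD, D->A

  step 3 ⇒ step 4: DDAACDABBDD ⇒ A·A·BB·BB·CD·A·BB·D·D·A·A
    A ↦ BB
    B ↦ D
    C ↦ CD
    D ↦ A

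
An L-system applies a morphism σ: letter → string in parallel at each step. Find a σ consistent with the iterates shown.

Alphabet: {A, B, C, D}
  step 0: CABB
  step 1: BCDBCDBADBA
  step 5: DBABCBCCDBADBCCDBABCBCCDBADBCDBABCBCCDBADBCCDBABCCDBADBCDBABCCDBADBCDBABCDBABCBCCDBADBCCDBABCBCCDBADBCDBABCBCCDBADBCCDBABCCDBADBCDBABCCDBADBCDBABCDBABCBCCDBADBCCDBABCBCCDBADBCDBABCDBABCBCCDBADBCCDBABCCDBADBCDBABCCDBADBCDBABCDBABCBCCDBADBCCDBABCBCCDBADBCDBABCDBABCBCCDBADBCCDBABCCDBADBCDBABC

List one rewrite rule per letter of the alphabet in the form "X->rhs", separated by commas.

  step 0 ⇒ step 1: CABB ⇒ BC·DBC·DBA·DBA
    A ↦ DBC
    B ↦ DBA
    C ↦ BC
    D ↦ C  (constrained at step 1)

A->DBC, B->DBA, C->BC, D->C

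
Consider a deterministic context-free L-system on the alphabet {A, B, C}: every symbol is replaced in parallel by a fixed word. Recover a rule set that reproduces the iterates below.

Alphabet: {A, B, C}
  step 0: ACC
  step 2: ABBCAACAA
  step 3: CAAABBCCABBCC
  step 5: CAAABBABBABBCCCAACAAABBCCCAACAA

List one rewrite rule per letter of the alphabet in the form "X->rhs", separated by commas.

A->C, B->A, C->ABB

  step 2 ⇒ step 3: ABBCAACAA ⇒ C·A·A·ABB·C·C·ABB·C·C
    A ↦ C
    B ↦ A
    C ↦ ABB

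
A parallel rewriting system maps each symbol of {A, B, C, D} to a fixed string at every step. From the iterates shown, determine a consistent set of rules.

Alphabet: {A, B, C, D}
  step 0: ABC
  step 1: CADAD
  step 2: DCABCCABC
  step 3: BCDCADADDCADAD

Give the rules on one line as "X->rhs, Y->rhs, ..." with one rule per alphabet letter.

A->CA, B->DA, C->D, D->BC

  step 2 ⇒ step 3: DCABCCABC ⇒ BC·D·CA·DA·D·D·CA·DA·D
    A ↦ CA
    B ↦ DA
    C ↦ D
    D ↦ BC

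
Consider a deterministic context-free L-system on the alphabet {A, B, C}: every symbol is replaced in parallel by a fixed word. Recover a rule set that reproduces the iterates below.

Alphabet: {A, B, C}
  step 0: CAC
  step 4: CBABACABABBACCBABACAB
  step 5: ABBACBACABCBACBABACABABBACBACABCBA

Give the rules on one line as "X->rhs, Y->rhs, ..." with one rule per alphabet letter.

  step 4 ⇒ step 5: CBABACABABBACCBABACAB ⇒ AB·BA·C·BA·C·AB·C·BA·C·BA·BA·C·AB·AB·BA·C·BA·C·AB·C·BA
    A ↦ C
    B ↦ BA
    C ↦ AB

A->C, B->BA, C->AB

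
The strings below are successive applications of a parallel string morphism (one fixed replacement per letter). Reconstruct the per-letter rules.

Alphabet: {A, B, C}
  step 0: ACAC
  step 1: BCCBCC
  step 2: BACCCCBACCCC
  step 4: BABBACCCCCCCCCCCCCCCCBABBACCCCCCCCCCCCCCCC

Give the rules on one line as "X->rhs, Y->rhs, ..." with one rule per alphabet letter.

A->B, B->BA, C->CC

  step 1 ⇒ step 2: BCCBCC ⇒ BA·CC·CC·BA·CC·CC
    B ↦ BA
    C ↦ CC
  step 0 ⇒ step 1: ACAC ⇒ B·CC·B·CC
    A ↦ B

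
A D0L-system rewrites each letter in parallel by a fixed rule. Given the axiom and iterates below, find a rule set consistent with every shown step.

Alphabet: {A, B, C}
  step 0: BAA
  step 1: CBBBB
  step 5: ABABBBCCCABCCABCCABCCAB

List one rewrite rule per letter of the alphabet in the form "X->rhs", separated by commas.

  step 0 ⇒ step 1: BAA ⇒ C·BB·BB
    A ↦ BB
    B ↦ C
    C ↦ AB  (constrained at step 1)

A->BB, B->C, C->AB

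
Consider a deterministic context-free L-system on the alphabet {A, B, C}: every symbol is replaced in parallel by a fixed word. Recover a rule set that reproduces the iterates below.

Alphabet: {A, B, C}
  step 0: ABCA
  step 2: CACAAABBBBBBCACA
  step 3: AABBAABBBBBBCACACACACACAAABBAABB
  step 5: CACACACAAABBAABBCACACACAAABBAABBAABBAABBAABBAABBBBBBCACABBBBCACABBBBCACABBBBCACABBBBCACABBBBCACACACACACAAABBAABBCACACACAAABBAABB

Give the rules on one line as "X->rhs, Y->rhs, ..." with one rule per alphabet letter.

A->BB, B->CA, C->AA

  step 2 ⇒ step 3: CACAAABBBBBBCACA ⇒ AA·BB·AA·BB·BB·BB·CA·CA·CA·CA·CA·CA·AA·BB·AA·BB
    A ↦ BB
    B ↦ CA
    C ↦ AA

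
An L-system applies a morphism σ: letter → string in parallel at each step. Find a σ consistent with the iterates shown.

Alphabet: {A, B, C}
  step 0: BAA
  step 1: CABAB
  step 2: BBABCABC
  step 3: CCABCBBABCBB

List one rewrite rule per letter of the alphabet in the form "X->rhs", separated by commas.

  step 2 ⇒ step 3: BBABCABC ⇒ C·C·AB·C·BB·AB·C·BB
    A ↦ AB
    B ↦ C
    C ↦ BB

A->AB, B->C, C->BB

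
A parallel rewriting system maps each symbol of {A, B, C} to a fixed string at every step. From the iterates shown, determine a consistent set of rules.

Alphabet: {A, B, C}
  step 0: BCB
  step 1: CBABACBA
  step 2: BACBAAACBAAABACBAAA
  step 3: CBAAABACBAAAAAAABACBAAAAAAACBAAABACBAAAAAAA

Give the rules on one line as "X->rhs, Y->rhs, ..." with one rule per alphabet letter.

A->AA, B->CBA, C->BA

  step 2 ⇒ step 3: BACBAAACBAAABACBAAA ⇒ CBA·AA·BA·CBA·AA·AA·AA·BA·CBA·AA·AA·AA·CBA·AA·BA·CBA·AA·AA·AA
    A ↦ AA
    B ↦ CBA
    C ↦ BA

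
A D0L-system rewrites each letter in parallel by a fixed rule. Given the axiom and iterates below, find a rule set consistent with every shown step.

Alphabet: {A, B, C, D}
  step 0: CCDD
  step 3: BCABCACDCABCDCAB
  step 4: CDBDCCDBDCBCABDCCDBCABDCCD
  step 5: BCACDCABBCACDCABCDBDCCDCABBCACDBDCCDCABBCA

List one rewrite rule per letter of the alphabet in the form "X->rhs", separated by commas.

A->DC, B->CD, C->B, D->CA

  step 4 ⇒ step 5: CDBDCCDBDCBCABDCCDBCABDCCD ⇒ B·CA·CD·CA·B·B·CA·CD·CA·B·CD·B·DC·CD·CA·B·B·CA·CD·B·DC·CD·CA·B·B·CA
    A ↦ DC
    B ↦ CD
    C ↦ B
    D ↦ CA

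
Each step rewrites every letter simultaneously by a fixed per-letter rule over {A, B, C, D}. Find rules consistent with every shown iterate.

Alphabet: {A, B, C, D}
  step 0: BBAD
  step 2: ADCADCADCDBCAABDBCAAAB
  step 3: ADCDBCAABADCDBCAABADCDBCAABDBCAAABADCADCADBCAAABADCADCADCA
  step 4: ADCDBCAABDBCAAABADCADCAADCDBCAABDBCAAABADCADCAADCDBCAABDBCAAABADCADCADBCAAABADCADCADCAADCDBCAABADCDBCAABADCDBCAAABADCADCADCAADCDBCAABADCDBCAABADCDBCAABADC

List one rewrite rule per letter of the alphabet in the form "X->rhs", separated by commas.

  step 3 ⇒ step 4: ADCDBCAABADCDBCAABADCDBCAABDBCAAABADCADCADBCAAABADCADCADCA ⇒ ADC·DBC·AAB·DBC·A·AAB·ADC·ADC·A·ADC·DBC·AAB·DBC·A·AAB·ADC·ADC·A·ADC·DBC·AAB·DBC·A·AAB·ADC·ADC·A·DBC·A·AAB·ADC·ADC·ADC·A·ADC·DBC·AAB·ADC·DBC·AAB·ADC·DBC·A·AAB·ADC·ADC·ADC·A·ADC·DBC·AAB·ADC·DBC·AAB·ADC·DBC·AAB·ADC
    A ↦ ADC
    B ↦ A
    C ↦ AAB
    D ↦ DBC

A->ADC, B->A, C->AAB, D->DBC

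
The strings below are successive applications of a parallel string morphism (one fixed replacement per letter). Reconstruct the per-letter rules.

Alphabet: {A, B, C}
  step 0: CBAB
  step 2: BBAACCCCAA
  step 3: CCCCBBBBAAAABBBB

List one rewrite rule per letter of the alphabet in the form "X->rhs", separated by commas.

A->BB, B->CC, C->A

  step 2 ⇒ step 3: BBAACCCCAA ⇒ CC·CC·BB·BB·A·A·A·A·BB·BB
    A ↦ BB
    B ↦ CC
    C ↦ A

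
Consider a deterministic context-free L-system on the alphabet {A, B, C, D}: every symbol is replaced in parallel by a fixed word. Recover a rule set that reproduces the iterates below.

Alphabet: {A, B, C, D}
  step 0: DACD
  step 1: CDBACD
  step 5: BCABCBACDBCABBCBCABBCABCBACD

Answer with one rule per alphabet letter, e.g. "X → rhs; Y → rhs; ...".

A->B, B->BC, C->A, D->CD

  step 0 ⇒ step 1: DACD ⇒ CD·B·A·CD
    A ↦ B
    C ↦ A
    D ↦ CD
    B ↦ BC  (constrained at step 1)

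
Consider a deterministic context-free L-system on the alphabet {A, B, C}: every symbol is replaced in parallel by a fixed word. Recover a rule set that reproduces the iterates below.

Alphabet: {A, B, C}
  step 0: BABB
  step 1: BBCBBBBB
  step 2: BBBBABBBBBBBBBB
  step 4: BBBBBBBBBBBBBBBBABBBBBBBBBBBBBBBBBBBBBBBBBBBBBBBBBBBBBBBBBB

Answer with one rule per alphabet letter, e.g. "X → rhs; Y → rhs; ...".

  step 1 ⇒ step 2: BBCBBBBB ⇒ BB·BB·A·BB·BB·BB·BB·BB
    B ↦ BB
    C ↦ A
  step 0 ⇒ step 1: BABB ⇒ BB·CB·BB·BB
    A ↦ CB

A->CB, B->BB, C->A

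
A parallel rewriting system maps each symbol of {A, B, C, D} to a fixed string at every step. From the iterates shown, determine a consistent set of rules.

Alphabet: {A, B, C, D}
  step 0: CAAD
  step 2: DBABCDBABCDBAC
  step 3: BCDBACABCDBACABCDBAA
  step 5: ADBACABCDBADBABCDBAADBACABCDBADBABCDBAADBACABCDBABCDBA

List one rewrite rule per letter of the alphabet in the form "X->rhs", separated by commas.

A->DBA, B->C, C->A, D->B

  step 2 ⇒ step 3: DBABCDBABCDBAC ⇒ B·C·DBA·C·A·B·C·DBA·C·A·B·C·DBA·A
    A ↦ DBA
    B ↦ C
    C ↦ A
    D ↦ B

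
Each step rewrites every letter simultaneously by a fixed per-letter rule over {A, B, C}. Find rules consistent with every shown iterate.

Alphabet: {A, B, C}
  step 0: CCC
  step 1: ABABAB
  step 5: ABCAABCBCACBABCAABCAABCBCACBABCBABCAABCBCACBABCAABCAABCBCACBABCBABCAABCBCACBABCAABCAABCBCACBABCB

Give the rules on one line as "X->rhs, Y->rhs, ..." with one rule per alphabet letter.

  step 0 ⇒ step 1: CCC ⇒ AB·AB·AB
    C ↦ AB
    A ↦ CA  (constrained at step 1)
    B ↦ CB  (constrained at step 1)

A->CA, B->CB, C->AB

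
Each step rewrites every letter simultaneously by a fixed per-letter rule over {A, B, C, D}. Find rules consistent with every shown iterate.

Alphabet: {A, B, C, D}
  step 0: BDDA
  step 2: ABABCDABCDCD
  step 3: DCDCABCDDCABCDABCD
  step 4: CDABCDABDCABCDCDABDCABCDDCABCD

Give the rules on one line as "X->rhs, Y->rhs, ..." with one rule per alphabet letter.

A->D, B->C, C->AB, D->CD

  step 3 ⇒ step 4: DCDCABCDDCABCDABCD ⇒ CD·AB·CD·AB·D·C·AB·CD·CD·AB·D·C·AB·CD·D·C·AB·CD
    A ↦ D
    B ↦ C
    C ↦ AB
    D ↦ CD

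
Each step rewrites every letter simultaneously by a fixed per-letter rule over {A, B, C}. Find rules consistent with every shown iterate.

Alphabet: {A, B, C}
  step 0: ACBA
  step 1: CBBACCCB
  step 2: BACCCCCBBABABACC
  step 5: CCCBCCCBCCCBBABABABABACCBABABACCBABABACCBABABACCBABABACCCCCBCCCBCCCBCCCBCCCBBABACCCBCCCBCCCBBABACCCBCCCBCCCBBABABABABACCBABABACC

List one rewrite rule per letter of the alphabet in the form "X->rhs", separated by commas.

A->CB, B->CC, C->BA

  step 1 ⇒ step 2: CBBACCCB ⇒ BA·CC·CC·CB·BA·BA·BA·CC
    A ↦ CB
    B ↦ CC
    C ↦ BA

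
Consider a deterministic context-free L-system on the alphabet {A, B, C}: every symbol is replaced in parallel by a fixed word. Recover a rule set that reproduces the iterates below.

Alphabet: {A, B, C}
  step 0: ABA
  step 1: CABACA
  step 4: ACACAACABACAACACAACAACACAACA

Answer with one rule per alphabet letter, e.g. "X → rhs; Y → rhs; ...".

  step 0 ⇒ step 1: ABA ⇒ CA·BA·CA
    A ↦ CA
    B ↦ BA
    C ↦ A  (constrained at step 1)

A->CA, B->BA, C->A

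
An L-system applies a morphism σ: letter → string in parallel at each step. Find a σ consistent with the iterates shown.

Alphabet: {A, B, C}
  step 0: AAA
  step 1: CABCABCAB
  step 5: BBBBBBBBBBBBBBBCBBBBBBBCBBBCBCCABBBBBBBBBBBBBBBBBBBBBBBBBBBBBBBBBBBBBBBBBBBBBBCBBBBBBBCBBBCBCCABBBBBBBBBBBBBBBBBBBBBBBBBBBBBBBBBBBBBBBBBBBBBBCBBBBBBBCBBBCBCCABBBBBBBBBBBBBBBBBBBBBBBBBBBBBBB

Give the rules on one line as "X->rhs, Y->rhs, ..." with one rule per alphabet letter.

  step 0 ⇒ step 1: AAA ⇒ CAB·CAB·CAB
    A ↦ CAB
    B ↦ BB  (constrained at step 1)
    C ↦ BC  (constrained at step 1)

A->CAB, B->BB, C->BC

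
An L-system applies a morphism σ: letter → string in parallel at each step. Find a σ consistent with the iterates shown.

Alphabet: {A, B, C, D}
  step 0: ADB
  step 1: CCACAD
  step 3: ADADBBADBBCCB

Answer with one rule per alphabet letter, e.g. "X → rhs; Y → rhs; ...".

A->CC, B->AD, C->B, D->AC

  step 0 ⇒ step 1: ADB ⇒ CC·AC·AD
    A ↦ CC
    B ↦ AD
    D ↦ AC
    C ↦ B  (constrained at step 1)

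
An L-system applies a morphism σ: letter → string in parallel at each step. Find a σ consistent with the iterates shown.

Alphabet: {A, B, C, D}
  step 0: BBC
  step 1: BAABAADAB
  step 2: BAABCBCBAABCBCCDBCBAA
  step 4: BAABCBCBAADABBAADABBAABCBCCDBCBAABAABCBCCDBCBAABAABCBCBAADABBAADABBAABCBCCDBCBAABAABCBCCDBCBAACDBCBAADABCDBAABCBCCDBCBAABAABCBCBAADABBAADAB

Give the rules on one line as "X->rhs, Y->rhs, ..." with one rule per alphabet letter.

A->BC, B->BAA, C->DAB, D->CD

  step 1 ⇒ step 2: BAABAADAB ⇒ BAA·BC·BC·BAA·BC·BC·CD·BC·BAA
    A ↦ BC
    B ↦ BAA
    D ↦ CD
  step 0 ⇒ step 1: BBC ⇒ BAA·BAA·DAB
    C ↦ DAB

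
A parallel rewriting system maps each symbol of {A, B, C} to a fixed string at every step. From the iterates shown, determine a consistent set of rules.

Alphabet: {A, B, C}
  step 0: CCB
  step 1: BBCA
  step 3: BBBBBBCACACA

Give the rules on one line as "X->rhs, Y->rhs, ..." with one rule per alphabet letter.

A->BB, B->CA, C->B

  step 0 ⇒ step 1: CCB ⇒ B·B·CA
    B ↦ CA
    C ↦ B
    A ↦ BB  (constrained at step 1)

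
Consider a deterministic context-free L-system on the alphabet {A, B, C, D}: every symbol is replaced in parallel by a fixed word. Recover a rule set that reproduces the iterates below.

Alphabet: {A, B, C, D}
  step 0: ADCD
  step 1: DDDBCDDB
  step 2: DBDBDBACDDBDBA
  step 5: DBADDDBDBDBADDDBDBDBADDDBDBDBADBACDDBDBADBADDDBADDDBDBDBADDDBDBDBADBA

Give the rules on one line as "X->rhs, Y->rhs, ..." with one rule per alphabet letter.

  step 1 ⇒ step 2: DDDBCDDB ⇒ DB·DB·DB·A·CD·DB·DB·A
    B ↦ A
    C ↦ CD
    D ↦ DB
  step 0 ⇒ step 1: ADCD ⇒ DD·DB·CD·DB
    A ↦ DD

A->DD, B->A, C->CD, D->DB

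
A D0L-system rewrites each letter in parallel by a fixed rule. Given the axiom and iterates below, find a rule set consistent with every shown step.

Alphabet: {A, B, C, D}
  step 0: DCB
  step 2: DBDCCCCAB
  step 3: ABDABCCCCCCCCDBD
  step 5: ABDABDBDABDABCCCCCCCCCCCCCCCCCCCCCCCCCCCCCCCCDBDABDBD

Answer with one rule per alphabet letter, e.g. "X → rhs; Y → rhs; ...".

  step 2 ⇒ step 3: DBDCCCCAB ⇒ AB·D·AB·CC·CC·CC·CC·DB·D
    A ↦ DB
    B ↦ D
    C ↦ CC
    D ↦ AB

A->DB, B->D, C->CC, D->AB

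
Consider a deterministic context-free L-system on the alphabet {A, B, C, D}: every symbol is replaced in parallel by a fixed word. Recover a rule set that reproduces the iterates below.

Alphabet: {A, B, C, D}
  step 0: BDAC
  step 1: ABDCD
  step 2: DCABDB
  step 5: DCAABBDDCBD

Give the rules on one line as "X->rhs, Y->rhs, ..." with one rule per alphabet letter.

  step 1 ⇒ step 2: ABDCD ⇒ DC·A·B·D·B
    A ↦ DC
    B ↦ A
    C ↦ D
    D ↦ B

A->DC, B->A, C->D, D->B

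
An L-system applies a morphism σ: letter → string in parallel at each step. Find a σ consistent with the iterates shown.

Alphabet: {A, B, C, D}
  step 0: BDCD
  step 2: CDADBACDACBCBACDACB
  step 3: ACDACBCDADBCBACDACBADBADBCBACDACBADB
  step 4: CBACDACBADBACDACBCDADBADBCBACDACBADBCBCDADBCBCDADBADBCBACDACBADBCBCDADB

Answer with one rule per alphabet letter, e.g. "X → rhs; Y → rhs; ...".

A->CB, B->DB, C->A, D->CDA

  step 3 ⇒ step 4: ACDACBCDADBCBACDACBADBADBCBACDACBADB ⇒ CB·A·CDA·CB·A·DB·A·CDA·CB·CDA·DB·A·DB·CB·A·CDA·CB·A·DB·CB·CDA·DB·CB·CDA·DB·A·DB·CB·A·CDA·CB·A·DB·CB·CDA·DB
    A ↦ CB
    B ↦ DB
    C ↦ A
    D ↦ CDA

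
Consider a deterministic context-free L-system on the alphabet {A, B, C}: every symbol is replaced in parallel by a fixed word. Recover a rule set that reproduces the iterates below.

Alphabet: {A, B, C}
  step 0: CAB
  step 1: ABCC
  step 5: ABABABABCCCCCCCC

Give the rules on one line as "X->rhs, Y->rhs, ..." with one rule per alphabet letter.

A->C, B->C, C->AB

  step 0 ⇒ step 1: CAB ⇒ AB·C·C
    A ↦ C
    B ↦ C
    C ↦ AB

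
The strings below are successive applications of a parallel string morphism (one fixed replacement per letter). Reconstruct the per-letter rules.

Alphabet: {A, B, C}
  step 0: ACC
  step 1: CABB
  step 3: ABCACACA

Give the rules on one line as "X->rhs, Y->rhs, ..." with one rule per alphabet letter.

A->CA, B->A, C->B

  step 0 ⇒ step 1: ACC ⇒ CA·B·B
    A ↦ CA
    C ↦ B
    B ↦ A  (constrained at step 1)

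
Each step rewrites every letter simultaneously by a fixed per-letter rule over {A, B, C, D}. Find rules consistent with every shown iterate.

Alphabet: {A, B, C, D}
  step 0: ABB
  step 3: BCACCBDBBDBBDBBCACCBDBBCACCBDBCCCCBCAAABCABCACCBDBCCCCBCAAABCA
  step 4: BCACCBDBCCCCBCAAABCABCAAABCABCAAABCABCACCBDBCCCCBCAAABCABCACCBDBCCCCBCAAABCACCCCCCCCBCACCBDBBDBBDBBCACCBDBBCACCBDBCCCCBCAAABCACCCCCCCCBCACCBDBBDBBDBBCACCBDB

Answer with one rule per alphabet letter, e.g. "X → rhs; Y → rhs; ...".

  step 3 ⇒ step 4: BCACCBDBBDBBDBBCACCBDBBCACCBDBCCCCBCAAABCABCACCBDBCCCCBCAAABCA ⇒ BCA·CC·BDB·CC·CC·BCA·AA·BCA·BCA·AA·BCA·BCA·AA·BCA·BCA·CC·BDB·CC·CC·BCA·AA·BCA·BCA·CC·BDB·CC·CC·BCA·AA·BCA·CC·CC·CC·CC·BCA·CC·BDB·BDB·BDB·BCA·CC·BDB·BCA·CC·BDB·CC·CC·BCA·AA·BCA·CC·CC·CC·CC·BCA·CC·BDB·BDB·BDB·BCA·CC·BDB
    A ↦ BDB
    B ↦ BCA
    C ↦ CC
    D ↦ AA

A->BDB, B->BCA, C->CC, D->AA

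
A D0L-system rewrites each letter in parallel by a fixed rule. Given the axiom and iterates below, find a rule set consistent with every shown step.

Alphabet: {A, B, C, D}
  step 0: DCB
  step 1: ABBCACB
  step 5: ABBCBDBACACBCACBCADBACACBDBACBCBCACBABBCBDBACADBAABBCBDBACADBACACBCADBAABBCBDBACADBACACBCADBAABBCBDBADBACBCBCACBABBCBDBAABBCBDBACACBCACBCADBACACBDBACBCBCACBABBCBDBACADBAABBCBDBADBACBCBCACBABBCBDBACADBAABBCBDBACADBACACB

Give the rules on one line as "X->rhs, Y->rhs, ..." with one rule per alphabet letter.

A->DBA, B->CB, C->CA, D->ABB

  step 0 ⇒ step 1: DCB ⇒ ABB·CA·CB
    B ↦ CB
    C ↦ CA
    D ↦ ABB
    A ↦ DBA  (constrained at step 1)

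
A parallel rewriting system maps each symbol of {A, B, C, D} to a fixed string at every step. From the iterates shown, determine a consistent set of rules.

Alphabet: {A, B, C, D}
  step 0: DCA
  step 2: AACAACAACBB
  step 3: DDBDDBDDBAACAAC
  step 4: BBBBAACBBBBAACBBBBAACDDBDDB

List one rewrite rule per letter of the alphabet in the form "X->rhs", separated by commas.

  step 3 ⇒ step 4: DDBDDBDDBAACAAC ⇒ BB·BB·AAC·BB·BB·AAC·BB·BB·AAC·D·D·B·D·D·B
    A ↦ D
    B ↦ AAC
    C ↦ B
    D ↦ BB

A->D, B->AAC, C->B, D->BB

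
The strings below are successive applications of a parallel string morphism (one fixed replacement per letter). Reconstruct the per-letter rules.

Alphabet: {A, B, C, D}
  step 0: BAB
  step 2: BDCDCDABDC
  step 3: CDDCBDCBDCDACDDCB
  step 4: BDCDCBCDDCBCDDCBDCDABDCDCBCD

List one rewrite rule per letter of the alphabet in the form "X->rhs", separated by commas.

  step 3 ⇒ step 4: CDDCBDCBDCDACDDCB ⇒ B·DC·DC·B·CD·DC·B·CD·DC·B·DC·DA·B·DC·DC·B·CD
    A ↦ DA
    B ↦ CD
    C ↦ B
    D ↦ DC

A->DA, B->CD, C->B, D->DC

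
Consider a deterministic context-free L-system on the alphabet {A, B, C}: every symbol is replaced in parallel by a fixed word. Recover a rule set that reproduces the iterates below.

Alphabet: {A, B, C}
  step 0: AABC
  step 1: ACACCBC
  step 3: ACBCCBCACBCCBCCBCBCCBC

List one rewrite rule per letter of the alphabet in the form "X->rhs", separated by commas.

  step 0 ⇒ step 1: AABC ⇒ AC·AC·C·BC
    A ↦ AC
    B ↦ C
    C ↦ BC

A->AC, B->C, C->BC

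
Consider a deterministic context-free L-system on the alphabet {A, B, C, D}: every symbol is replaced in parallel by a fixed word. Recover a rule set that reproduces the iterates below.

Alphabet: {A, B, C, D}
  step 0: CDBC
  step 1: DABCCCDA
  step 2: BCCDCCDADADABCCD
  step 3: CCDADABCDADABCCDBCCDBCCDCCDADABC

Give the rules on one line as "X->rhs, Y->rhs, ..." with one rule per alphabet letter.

A->CD, B->CC, C->DA, D->BC

  step 2 ⇒ step 3: BCCDCCDADADABCCD ⇒ CC·DA·DA·BC·DA·DA·BC·CD·BC·CD·BC·CD·CC·DA·DA·BC
    A ↦ CD
    B ↦ CC
    C ↦ DA
    D ↦ BC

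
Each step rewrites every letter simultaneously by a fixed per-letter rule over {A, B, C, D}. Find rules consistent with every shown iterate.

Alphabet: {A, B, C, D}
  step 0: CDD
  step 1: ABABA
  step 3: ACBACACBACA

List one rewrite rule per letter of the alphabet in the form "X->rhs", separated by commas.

  step 0 ⇒ step 1: CDD ⇒ A·BA·BA
    C ↦ A
    D ↦ BA
    A ↦ C  (constrained at step 1)
    B ↦ ADA  (constrained at step 1)

A->C, B->ADA, C->A, D->BA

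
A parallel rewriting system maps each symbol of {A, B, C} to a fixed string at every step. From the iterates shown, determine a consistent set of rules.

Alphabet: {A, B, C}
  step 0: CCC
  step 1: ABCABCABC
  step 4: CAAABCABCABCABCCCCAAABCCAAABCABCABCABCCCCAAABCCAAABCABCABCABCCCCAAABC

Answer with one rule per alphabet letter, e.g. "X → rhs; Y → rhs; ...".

A->C, B->AA, C->ABC

  step 0 ⇒ step 1: CCC ⇒ ABC·ABC·ABC
    C ↦ ABC
    A ↦ C  (constrained at step 1)
    B ↦ AA  (constrained at step 1)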